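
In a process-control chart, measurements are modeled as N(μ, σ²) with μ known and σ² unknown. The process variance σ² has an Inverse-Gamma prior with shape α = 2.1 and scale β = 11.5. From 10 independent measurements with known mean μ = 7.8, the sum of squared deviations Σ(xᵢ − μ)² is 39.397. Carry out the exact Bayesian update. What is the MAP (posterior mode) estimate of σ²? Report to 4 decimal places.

3.8517

With known mean μ and an Inverse-Gamma(α, β) prior on σ², the Normal likelihood is conjugate: posterior is Inv-Gamma(α + n/2, β + Σ(xᵢ−μ)²/2).
Posterior: Inv-Gamma(2.1 + 10/2, 11.5 + 39.397/2) = Inv-Gamma(7.10, 31.1985).
Mode = β/(α+1) = 31.1985/8.10 = 3.8517.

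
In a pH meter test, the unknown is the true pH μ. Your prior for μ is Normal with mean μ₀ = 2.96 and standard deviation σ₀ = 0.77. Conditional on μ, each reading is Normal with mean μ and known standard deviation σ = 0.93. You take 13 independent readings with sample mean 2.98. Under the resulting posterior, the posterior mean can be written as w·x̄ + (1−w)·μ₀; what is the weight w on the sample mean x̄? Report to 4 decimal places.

For Normal data with known variance σ², a Normal(μ₀, σ₀²) prior on μ is conjugate. Posterior precision = 1/σ₀² + n/σ²; posterior mean is the precision-weighted average of μ₀ and x̄.
σ₀² = 0.77² = 0.5929, σ² = 0.93² = 0.8649. Prior precision 1/σ₀² = 1/0.5929; data precision n/σ² = 13/0.8649.
w = (n/σ²)/(1/σ₀² + n/σ²) = n·σ₀²/(σ² + n·σ₀²) = 13·0.5929/(0.8649 + 13·0.5929) = 7.7077/8.5726 = 0.8991.

0.8991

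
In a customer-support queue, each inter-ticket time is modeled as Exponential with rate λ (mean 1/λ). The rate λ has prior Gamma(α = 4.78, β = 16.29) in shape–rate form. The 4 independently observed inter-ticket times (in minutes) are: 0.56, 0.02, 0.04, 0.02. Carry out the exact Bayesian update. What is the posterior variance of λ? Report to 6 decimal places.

With a Gamma(shape α, rate β) prior on the exponential rate λ, the posterior after n observations with total T = Σxᵢ is Gamma(α+n, β+T).
Sum of observations T = 0.64 minutes; n = 4.
Posterior: Gamma(4.78+4, 16.29+0.64) = Gamma(8.78, 16.93).
Var = α/β² = 0.030632.

0.030632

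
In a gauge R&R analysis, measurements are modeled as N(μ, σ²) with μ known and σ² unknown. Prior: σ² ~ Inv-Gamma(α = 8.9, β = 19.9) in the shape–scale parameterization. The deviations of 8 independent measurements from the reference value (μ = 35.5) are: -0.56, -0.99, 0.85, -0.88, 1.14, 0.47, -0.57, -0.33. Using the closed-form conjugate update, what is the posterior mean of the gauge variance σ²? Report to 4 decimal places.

With known mean μ and an Inverse-Gamma(α, β) prior on σ², the Normal likelihood is conjugate: posterior is Inv-Gamma(α + n/2, β + Σ(xᵢ−μ)²/2).
Σ(xᵢ−μ)² = (-0.56)² + (-0.99)² + (0.85)² + (-0.88)² + (1.14)² + (0.47)² + (-0.57)² + (-0.33)² = 4.7449.
Posterior: Inv-Gamma(8.9 + 8/2, 19.9 + 4.7449/2) = Inv-Gamma(12.90, 22.27245).
E[σ²|data] = β/(α−1) = 22.27245/11.90 = 1.8716.

1.8716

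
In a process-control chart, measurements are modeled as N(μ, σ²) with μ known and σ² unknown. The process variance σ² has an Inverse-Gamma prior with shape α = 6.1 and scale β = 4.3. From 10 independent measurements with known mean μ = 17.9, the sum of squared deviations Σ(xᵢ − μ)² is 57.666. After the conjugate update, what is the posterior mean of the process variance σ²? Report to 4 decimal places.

With known mean μ and an Inverse-Gamma(α, β) prior on σ², the Normal likelihood is conjugate: posterior is Inv-Gamma(α + n/2, β + Σ(xᵢ−μ)²/2).
Posterior: Inv-Gamma(6.1 + 10/2, 4.3 + 57.666/2) = Inv-Gamma(11.10, 33.1330).
E[σ²|data] = β/(α−1) = 33.1330/10.10 = 3.2805.

3.2805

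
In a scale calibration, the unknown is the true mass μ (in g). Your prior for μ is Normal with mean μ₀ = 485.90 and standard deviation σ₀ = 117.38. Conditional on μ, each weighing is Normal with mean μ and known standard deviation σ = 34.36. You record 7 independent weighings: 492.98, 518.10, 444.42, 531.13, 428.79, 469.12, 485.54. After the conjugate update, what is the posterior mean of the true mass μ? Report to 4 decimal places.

481.4939

For Normal data with known variance σ², a Normal(μ₀, σ₀²) prior on μ is conjugate. Posterior precision = 1/σ₀² + n/σ²; posterior mean is the precision-weighted average of μ₀ and x̄.
Σxᵢ = 492.98 + 518.10 + 444.42 + 531.13 + 428.79 + 469.12 + 485.54 = 3370.08, so n·x̄ = 3370.08.
σ₀² = 117.38² = 13778.0644, σ² = 34.36² = 1180.6096; σ² + n·σ₀² = 1180.6096 + 7·13778.0644 = 97627.0604.
Posterior mean = (μ₀/σ₀² + n·x̄/σ²)/(1/σ₀² + n/σ²) = (σ²·μ₀ + σ₀²·n·x̄)/(σ² + n·σ₀²) = (1180.6096·485.90 + 13778.0644·3370.08)/97627.0604 = 47006837.477792/97627.0604 = 481.4939.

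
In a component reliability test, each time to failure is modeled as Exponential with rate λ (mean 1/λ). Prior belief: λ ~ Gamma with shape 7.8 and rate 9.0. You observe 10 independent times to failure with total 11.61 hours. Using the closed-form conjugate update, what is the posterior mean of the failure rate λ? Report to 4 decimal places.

With a Gamma(shape α, rate β) prior on the exponential rate λ, the posterior after n observations with total T = Σxᵢ is Gamma(α+n, β+T).
Posterior: Gamma(7.8+10, 9.0+11.61) = Gamma(17.8, 20.61).
Posterior mean of λ = α/β = 17.8/20.61 = 0.8637.

0.8637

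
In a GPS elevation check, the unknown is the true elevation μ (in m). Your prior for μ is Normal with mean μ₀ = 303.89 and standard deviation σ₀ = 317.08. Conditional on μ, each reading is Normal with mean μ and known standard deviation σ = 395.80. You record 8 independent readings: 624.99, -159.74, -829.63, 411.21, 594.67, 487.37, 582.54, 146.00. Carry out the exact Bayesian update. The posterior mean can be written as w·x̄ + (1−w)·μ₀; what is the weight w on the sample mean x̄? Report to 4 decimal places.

For Normal data with known variance σ², a Normal(μ₀, σ₀²) prior on μ is conjugate. Posterior precision = 1/σ₀² + n/σ²; posterior mean is the precision-weighted average of μ₀ and x̄.
σ₀² = 317.08² = 100539.7264, σ² = 395.80² = 156657.64. Prior precision 1/σ₀² = 1/100539.7264; data precision n/σ² = 8/156657.64.
w = (n/σ²)/(1/σ₀² + n/σ²) = n·σ₀²/(σ² + n·σ₀²) = 8·100539.7264/(156657.64 + 8·100539.7264) = 804317.8112/960975.4512 = 0.8370.

0.8370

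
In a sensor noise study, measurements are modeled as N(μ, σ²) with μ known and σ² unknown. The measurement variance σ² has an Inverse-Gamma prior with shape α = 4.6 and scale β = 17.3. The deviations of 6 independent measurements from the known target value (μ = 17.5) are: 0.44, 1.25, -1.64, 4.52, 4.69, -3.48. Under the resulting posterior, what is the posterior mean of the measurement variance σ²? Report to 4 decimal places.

With known mean μ and an Inverse-Gamma(α, β) prior on σ², the Normal likelihood is conjugate: posterior is Inv-Gamma(α + n/2, β + Σ(xᵢ−μ)²/2).
Σ(xᵢ−μ)² = (0.44)² + (1.25)² + (-1.64)² + (4.52)² + (4.69)² + (-3.48)² = 58.9826.
Posterior: Inv-Gamma(4.6 + 6/2, 17.3 + 58.9826/2) = Inv-Gamma(7.60, 46.79130).
E[σ²|data] = β/(α−1) = 46.79130/6.60 = 7.0896.

7.0896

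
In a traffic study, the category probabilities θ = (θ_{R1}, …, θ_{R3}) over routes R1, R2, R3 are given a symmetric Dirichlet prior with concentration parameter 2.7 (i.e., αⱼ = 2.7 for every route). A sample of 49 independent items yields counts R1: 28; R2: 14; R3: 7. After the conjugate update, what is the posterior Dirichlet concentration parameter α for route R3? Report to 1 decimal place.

The Dirichlet prior is conjugate to the Multinomial likelihood: each posterior αⱼ = prior αⱼ + observed count nⱼ.
Posterior concentration: (30.7, 16.7, 9.7), total = 57.1.
α_{R3} = 2.7 + 7 = 9.7.

9.7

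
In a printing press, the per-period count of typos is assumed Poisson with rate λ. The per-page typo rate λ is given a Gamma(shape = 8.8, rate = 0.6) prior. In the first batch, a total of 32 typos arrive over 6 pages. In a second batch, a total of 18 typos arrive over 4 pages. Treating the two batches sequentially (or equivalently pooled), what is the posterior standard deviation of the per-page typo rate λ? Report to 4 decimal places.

With a Gamma(shape α, rate β) prior, the Poisson likelihood is conjugate: the posterior is Gamma(α + ΣXᵢ, β + n).
After batch 1: Gamma(α+S, β+n) = Gamma(8.8+32, 0.6+6) = Gamma(40.8, 6.6).
After batch 2: Gamma(α+S, β+n) = Gamma(40.8+18, 6.6+4) = Gamma(58.8, 10.6).
SD = √α/β = √58.8/10.6 = 0.7234.

0.7234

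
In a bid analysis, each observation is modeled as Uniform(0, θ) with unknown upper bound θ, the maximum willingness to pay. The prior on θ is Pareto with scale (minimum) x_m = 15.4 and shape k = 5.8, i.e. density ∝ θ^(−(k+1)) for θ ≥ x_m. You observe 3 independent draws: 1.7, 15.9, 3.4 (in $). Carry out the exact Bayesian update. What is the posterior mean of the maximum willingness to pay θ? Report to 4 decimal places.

17.9385

A Pareto(scale x_m, shape k) prior on the upper bound θ of Uniform(0, θ) is conjugate: posterior is Pareto(max(x_m, max xᵢ), k + n).
Sample maximum = 15.9; prior scale x_m = 15.4 → posterior scale = max = 15.9.
Posterior shape = 5.8 + 3 = 8.8.
E[θ|data] = k·x_m/(k−1) = 8.8·15.9/7.8 = 17.9385.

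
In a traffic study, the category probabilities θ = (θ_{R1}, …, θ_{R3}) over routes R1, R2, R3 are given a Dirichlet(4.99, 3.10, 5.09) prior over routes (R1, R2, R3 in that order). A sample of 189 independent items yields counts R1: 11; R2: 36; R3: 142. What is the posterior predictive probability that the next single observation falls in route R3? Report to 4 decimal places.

The Dirichlet prior is conjugate to the Multinomial likelihood: each posterior αⱼ = prior αⱼ + observed count nⱼ.
Posterior concentration: (15.99, 39.10, 147.09), total = 202.18.
P(next = R3 | data) = α_{R3}/Σα = 0.7275.

0.7275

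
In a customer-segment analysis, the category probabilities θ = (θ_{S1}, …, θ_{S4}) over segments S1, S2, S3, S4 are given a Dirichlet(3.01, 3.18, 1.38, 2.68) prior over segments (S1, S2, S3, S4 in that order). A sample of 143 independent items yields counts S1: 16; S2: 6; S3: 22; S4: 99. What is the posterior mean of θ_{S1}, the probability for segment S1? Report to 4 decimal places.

0.1240

The Dirichlet prior is conjugate to the Multinomial likelihood: each posterior αⱼ = prior αⱼ + observed count nⱼ.
Posterior concentration: (19.01, 9.18, 23.38, 101.68), total = 153.25.
E[θ_{S1}|data] = α_{S1}/Σα = 19.01/153.25 = 0.1240.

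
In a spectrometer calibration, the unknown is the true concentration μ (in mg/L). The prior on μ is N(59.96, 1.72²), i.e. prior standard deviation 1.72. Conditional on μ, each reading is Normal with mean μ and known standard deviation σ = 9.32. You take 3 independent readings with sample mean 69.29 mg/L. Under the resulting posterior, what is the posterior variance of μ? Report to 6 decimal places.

For Normal data with known variance σ², a Normal(μ₀, σ₀²) prior on μ is conjugate. Posterior precision = 1/σ₀² + n/σ²; posterior mean is the precision-weighted average of μ₀ and x̄.
σ₀² = 1.72² = 2.9584, σ² = 9.32² = 86.8624; σ² + n·σ₀² = 86.8624 + 3·2.9584 = 95.7376.
Posterior precision = 1/σ₀² + n/σ² = 1/2.9584 + 3/86.8624 = (σ² + n·σ₀²)/(σ₀²σ²) = 95.7376/(2.9584·86.8624); posterior variance σₙ² = σ₀²σ²/(σ² + n·σ₀²) = 2.9584·86.8624/95.7376 = 2.684146.

2.684146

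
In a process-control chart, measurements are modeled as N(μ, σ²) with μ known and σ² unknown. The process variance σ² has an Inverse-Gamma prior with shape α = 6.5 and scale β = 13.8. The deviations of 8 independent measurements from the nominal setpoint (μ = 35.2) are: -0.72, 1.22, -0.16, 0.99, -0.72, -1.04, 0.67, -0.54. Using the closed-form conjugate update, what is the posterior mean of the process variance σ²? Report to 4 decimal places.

1.7344

With known mean μ and an Inverse-Gamma(α, β) prior on σ², the Normal likelihood is conjugate: posterior is Inv-Gamma(α + n/2, β + Σ(xᵢ−μ)²/2).
Σ(xᵢ−μ)² = (-0.72)² + (1.22)² + (-0.16)² + (0.99)² + (-0.72)² + (-1.04)² + (0.67)² + (-0.54)² = 5.3530.
Posterior: Inv-Gamma(6.5 + 8/2, 13.8 + 5.3530/2) = Inv-Gamma(10.50, 16.47650).
E[σ²|data] = β/(α−1) = 16.47650/9.50 = 1.7344.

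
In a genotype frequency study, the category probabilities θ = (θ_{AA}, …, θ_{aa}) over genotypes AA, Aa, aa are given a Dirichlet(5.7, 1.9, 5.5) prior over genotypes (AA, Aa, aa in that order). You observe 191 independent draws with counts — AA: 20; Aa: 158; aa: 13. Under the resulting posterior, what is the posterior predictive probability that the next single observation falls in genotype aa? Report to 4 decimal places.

0.0906

The Dirichlet prior is conjugate to the Multinomial likelihood: each posterior αⱼ = prior αⱼ + observed count nⱼ.
Posterior concentration: (25.7, 159.9, 18.5), total = 204.1.
P(next = aa | data) = α_{aa}/Σα = 0.0906.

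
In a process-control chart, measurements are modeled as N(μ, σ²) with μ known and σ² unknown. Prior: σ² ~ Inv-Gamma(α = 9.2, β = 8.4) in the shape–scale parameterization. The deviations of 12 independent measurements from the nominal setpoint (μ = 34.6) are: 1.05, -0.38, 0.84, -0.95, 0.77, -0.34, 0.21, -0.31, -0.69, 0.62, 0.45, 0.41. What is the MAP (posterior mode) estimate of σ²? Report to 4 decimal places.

0.6708

With known mean μ and an Inverse-Gamma(α, β) prior on σ², the Normal likelihood is conjugate: posterior is Inv-Gamma(α + n/2, β + Σ(xᵢ−μ)²/2).
Σ(xᵢ−μ)² = (1.05)² + (-0.38)² + (0.84)² + (-0.95)² + (0.77)² + (-0.34)² + (0.21)² + (-0.31)² + (-0.69)² + (0.62)² + (0.45)² + (0.41)² = 4.9348.
Posterior: Inv-Gamma(9.2 + 12/2, 8.4 + 4.9348/2) = Inv-Gamma(15.20, 10.86740).
Mode = β/(α+1) = 10.86740/16.20 = 0.6708.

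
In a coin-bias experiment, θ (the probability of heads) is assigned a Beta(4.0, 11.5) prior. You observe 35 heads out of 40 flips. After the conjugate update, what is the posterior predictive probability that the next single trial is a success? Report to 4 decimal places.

0.7027

The Beta prior is conjugate to a Binomial/Bernoulli likelihood; the update adds successes to α and failures to β.
Posterior: Beta(α+k, β+n−k) = Beta(4.0+35, 11.5+5) = Beta(39.0, 16.5).
For a single future Bernoulli trial, P(success | data) = α/(α+β) = 0.7027.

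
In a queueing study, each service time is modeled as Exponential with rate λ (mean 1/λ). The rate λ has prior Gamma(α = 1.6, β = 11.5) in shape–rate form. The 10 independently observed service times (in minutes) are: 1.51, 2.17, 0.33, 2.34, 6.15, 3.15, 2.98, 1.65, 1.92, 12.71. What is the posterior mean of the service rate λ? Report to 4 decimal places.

0.2499

With a Gamma(shape α, rate β) prior on the exponential rate λ, the posterior after n observations with total T = Σxᵢ is Gamma(α+n, β+T).
Sum of observations T = 34.91 minutes; n = 10.
Posterior: Gamma(1.6+10, 11.5+34.91) = Gamma(11.6, 46.41).
Posterior mean of λ = α/β = 11.6/46.41 = 0.2499.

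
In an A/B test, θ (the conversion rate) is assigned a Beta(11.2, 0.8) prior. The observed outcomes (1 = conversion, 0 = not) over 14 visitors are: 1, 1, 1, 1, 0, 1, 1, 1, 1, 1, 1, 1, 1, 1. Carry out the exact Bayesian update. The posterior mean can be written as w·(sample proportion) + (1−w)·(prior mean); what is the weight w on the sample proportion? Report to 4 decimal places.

0.5385

The Beta prior is conjugate to a Binomial/Bernoulli likelihood; the update adds successes to α and failures to β.
Posterior mean = (α₀+k)/(α₀+β₀+n) = [n/(α₀+β₀+n)]·(k/n) + [(α₀+β₀)/(α₀+β₀+n)]·α₀/(α₀+β₀), so only n and the prior enter the weight.
The weight on the data is w = n/(α₀+β₀+n) = 14/(11.2+0.8+14) = 14/26.0 = 0.5385.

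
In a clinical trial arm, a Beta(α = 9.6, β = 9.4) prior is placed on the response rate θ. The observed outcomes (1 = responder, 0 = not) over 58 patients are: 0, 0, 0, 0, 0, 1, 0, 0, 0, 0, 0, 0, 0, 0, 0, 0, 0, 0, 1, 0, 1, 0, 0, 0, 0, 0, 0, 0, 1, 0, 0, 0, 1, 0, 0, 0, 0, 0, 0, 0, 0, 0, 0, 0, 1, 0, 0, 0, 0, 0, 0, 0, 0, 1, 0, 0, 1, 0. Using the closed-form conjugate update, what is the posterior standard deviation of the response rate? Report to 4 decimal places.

0.0475

The Beta prior is conjugate to a Binomial/Bernoulli likelihood; the update adds successes to α and failures to β.
Posterior: Beta(α+k, β+n−k) = Beta(9.6+8, 9.4+50) = Beta(17.6, 59.4).
Var = αβ/((α+β)²(α+β+1)) = 17.6·59.4/(77.0²·78.0) = 0.00226060; SD = √0.00226060 = 0.0475.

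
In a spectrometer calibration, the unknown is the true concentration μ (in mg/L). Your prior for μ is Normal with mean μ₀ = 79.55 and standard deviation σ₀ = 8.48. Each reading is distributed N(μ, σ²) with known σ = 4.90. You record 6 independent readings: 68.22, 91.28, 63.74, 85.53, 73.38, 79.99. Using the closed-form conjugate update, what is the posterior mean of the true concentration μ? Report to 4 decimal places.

For Normal data with known variance σ², a Normal(μ₀, σ₀²) prior on μ is conjugate. Posterior precision = 1/σ₀² + n/σ²; posterior mean is the precision-weighted average of μ₀ and x̄.
Σxᵢ = 68.22 + 91.28 + 63.74 + 85.53 + 73.38 + 79.99 = 462.14, so n·x̄ = 462.14.
σ₀² = 8.48² = 71.9104, σ² = 4.90² = 24.01; σ² + n·σ₀² = 24.01 + 6·71.9104 = 455.4724.
Posterior mean = (μ₀/σ₀² + n·x̄/σ²)/(1/σ₀² + n/σ²) = (σ²·μ₀ + σ₀²·n·x̄)/(σ² + n·σ₀²) = (24.01·79.55 + 71.9104·462.14)/455.4724 = 35142.667756/455.4724 = 77.1565.

77.1565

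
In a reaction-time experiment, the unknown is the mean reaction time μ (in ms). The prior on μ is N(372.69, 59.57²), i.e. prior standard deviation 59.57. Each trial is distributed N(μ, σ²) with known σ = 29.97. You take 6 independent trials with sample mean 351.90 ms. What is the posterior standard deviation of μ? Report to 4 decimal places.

11.9850

For Normal data with known variance σ², a Normal(μ₀, σ₀²) prior on μ is conjugate. Posterior precision = 1/σ₀² + n/σ²; posterior mean is the precision-weighted average of μ₀ and x̄.
σ₀² = 59.57² = 3548.5849, σ² = 29.97² = 898.2009; σ² + n·σ₀² = 898.2009 + 6·3548.5849 = 22189.7103.
Posterior precision = 1/σ₀² + n/σ² = 1/3548.5849 + 6/898.2009 = (σ² + n·σ₀²)/(σ₀²σ²) = 22189.7103/(3548.5849·898.2009); posterior variance σₙ² = σ₀²σ²/(σ² + n·σ₀²) = 3548.5849·898.2009/22189.7103 = 143.640548.
Posterior SD = √σₙ² = √(3548.5849·898.2009/22189.7103) = 11.9850.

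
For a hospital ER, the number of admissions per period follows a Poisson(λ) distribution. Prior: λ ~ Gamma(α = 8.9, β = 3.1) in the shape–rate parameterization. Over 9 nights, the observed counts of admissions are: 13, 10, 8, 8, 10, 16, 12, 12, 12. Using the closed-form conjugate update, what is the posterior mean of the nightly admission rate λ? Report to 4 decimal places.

With a Gamma(shape α, rate β) prior, the Poisson likelihood is conjugate: the posterior is Gamma(α + ΣXᵢ, β + n).
Sum of counts S = 101 over n = 9 nights.
Posterior: Gamma(α+S, β+n) = Gamma(8.9+101, 3.1+9) = Gamma(109.9, 12.1).
Posterior mean = α/β = 109.9/12.1 = 9.0826.

9.0826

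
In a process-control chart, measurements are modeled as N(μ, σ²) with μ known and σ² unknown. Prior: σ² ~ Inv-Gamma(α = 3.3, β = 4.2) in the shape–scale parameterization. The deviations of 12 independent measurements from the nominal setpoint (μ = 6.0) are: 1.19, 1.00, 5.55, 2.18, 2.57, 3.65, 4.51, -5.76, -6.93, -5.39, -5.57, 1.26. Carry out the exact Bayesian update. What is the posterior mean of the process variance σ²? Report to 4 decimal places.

With known mean μ and an Inverse-Gamma(α, β) prior on σ², the Normal likelihood is conjugate: posterior is Inv-Gamma(α + n/2, β + Σ(xᵢ−μ)²/2).
Σ(xᵢ−μ)² = (1.19)² + (1.00)² + (5.55)² + (2.18)² + (2.57)² + (3.65)² + (4.51)² + (-5.76)² + (-6.93)² + (-5.39)² + (-5.57)² + (1.26)² = 221.1056.
Posterior: Inv-Gamma(3.3 + 12/2, 4.2 + 221.1056/2) = Inv-Gamma(9.30, 114.75280).
E[σ²|data] = β/(α−1) = 114.75280/8.30 = 13.8256.

13.8256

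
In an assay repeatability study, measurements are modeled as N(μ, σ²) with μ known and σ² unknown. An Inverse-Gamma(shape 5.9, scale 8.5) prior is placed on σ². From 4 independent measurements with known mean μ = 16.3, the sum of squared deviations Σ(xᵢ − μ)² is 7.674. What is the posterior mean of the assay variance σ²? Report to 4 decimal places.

With known mean μ and an Inverse-Gamma(α, β) prior on σ², the Normal likelihood is conjugate: posterior is Inv-Gamma(α + n/2, β + Σ(xᵢ−μ)²/2).
Posterior: Inv-Gamma(5.9 + 4/2, 8.5 + 7.674/2) = Inv-Gamma(7.90, 12.3370).
E[σ²|data] = β/(α−1) = 12.3370/6.90 = 1.7880.

1.7880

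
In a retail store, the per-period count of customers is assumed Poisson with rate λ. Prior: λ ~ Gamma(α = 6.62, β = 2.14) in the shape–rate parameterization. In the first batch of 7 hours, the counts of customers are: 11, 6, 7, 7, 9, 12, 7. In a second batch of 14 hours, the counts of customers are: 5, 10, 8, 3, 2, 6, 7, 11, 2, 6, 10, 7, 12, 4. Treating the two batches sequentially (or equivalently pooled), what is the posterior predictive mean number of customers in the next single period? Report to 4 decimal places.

With a Gamma(shape α, rate β) prior, the Poisson likelihood is conjugate: the posterior is Gamma(α + ΣXᵢ, β + n).
Batch 1: sum of counts S = 59 over n = 7 hours.
After batch 1: Gamma(α+S, β+n) = Gamma(6.62+59, 2.14+7) = Gamma(65.62, 9.14).
Batch 2: sum of counts S = 93 over n = 14 hours.
After batch 2: Gamma(α+S, β+n) = Gamma(65.62+93, 9.14+14) = Gamma(158.62, 23.14).
The predictive distribution for one future period is NegBinom with mean α/β = 6.8548.

6.8548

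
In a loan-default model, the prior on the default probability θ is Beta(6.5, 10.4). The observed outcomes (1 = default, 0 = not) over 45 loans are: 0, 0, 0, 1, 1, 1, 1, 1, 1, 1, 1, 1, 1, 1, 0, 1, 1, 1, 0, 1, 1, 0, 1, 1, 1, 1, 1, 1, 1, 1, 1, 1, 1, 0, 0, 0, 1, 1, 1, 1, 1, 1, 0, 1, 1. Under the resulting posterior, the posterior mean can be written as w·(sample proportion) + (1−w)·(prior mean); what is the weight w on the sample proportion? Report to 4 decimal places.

0.7270

The Beta prior is conjugate to a Binomial/Bernoulli likelihood; the update adds successes to α and failures to β.
Posterior mean = (α₀+k)/(α₀+β₀+n) = [n/(α₀+β₀+n)]·(k/n) + [(α₀+β₀)/(α₀+β₀+n)]·α₀/(α₀+β₀), so only n and the prior enter the weight.
The weight on the data is w = n/(α₀+β₀+n) = 45/(6.5+10.4+45) = 45/61.9 = 0.7270.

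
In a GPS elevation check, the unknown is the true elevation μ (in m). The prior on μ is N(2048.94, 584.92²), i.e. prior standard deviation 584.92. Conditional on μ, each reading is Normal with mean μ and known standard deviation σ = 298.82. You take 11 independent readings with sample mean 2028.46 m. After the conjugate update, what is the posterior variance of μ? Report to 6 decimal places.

For Normal data with known variance σ², a Normal(μ₀, σ₀²) prior on μ is conjugate. Posterior precision = 1/σ₀² + n/σ²; posterior mean is the precision-weighted average of μ₀ and x̄.
σ₀² = 584.92² = 342131.4064, σ² = 298.82² = 89293.3924; σ² + n·σ₀² = 89293.3924 + 11·342131.4064 = 3852738.8628.
Posterior precision = 1/σ₀² + n/σ² = 1/342131.4064 + 11/89293.3924 = (σ² + n·σ₀²)/(σ₀²σ²) = 3852738.8628/(342131.4064·89293.3924); posterior variance σₙ² = σ₀²σ²/(σ² + n·σ₀²) = 342131.4064·89293.3924/3852738.8628 = 7929.443186.

7929.443186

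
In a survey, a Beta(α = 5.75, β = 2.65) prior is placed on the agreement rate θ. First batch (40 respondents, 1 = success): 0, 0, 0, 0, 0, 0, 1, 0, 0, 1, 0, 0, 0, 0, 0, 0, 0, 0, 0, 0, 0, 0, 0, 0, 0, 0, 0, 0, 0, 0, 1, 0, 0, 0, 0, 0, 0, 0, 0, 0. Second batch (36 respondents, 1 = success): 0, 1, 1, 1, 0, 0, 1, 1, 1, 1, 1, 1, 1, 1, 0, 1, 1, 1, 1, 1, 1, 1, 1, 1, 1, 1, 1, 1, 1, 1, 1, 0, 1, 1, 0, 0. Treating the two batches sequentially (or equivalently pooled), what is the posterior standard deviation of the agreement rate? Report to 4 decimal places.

0.0538

The Beta prior is conjugate to a Binomial/Bernoulli likelihood; the update adds successes to α and failures to β.
After batch 1: Beta(5.75+3, 2.65+37) = Beta(8.75, 39.65).
After batch 2: Beta(8.75+29, 39.65+7) = Beta(37.75, 46.65).
Var = αβ/((α+β)²(α+β+1)) = 37.75·46.65/(84.40²·85.40) = 0.00289485; SD = √0.00289485 = 0.0538.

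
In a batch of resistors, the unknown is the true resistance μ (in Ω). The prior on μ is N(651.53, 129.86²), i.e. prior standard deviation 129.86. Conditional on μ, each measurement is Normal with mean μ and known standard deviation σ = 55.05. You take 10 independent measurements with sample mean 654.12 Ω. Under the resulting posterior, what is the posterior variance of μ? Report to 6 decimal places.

297.700380

For Normal data with known variance σ², a Normal(μ₀, σ₀²) prior on μ is conjugate. Posterior precision = 1/σ₀² + n/σ²; posterior mean is the precision-weighted average of μ₀ and x̄.
σ₀² = 129.86² = 16863.6196, σ² = 55.05² = 3030.5025; σ² + n·σ₀² = 3030.5025 + 10·16863.6196 = 171666.6985.
Posterior precision = 1/σ₀² + n/σ² = 1/16863.6196 + 10/3030.5025 = (σ² + n·σ₀²)/(σ₀²σ²) = 171666.6985/(16863.6196·3030.5025); posterior variance σₙ² = σ₀²σ²/(σ² + n·σ₀²) = 16863.6196·3030.5025/171666.6985 = 297.700380.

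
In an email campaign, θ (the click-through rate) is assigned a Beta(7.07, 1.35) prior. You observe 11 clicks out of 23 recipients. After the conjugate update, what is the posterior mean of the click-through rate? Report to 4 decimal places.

0.5751

The Beta prior is conjugate to a Binomial/Bernoulli likelihood; the update adds successes to α and failures to β.
Posterior: Beta(α+k, β+n−k) = Beta(7.07+11, 1.35+12) = Beta(18.07, 13.35).
Posterior mean = α/(α+β) = 18.07/31.42 = 0.5751.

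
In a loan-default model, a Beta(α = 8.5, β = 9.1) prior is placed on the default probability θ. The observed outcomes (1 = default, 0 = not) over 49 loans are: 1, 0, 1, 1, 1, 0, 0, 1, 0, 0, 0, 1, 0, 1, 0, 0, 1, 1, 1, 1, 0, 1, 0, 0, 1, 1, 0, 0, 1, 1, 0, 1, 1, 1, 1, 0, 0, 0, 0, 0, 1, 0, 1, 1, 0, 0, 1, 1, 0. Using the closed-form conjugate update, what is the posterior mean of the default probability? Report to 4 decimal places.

0.5030

The Beta prior is conjugate to a Binomial/Bernoulli likelihood; the update adds successes to α and failures to β.
Posterior: Beta(α+k, β+n−k) = Beta(8.5+25, 9.1+24) = Beta(33.5, 33.1).
Posterior mean = α/(α+β) = 33.5/66.6 = 0.5030.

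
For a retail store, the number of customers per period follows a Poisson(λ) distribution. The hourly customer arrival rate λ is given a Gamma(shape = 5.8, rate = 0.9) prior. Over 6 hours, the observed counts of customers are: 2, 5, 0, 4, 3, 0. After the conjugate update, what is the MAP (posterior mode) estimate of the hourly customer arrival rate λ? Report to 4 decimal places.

2.7246

With a Gamma(shape α, rate β) prior, the Poisson likelihood is conjugate: the posterior is Gamma(α + ΣXᵢ, β + n).
Sum of counts S = 14 over n = 6 hours.
Posterior: Gamma(α+S, β+n) = Gamma(5.8+14, 0.9+6) = Gamma(19.8, 6.9).
Mode of Gamma(α,β) for α≥1 is (α−1)/β = 18.8/6.9 = 2.7246.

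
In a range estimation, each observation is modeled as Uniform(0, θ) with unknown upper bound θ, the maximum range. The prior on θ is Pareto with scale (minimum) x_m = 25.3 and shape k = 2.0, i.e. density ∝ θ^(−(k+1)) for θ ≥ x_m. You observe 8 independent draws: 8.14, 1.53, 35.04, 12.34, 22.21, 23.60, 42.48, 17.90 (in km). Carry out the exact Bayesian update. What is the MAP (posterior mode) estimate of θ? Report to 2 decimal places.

42.48

A Pareto(scale x_m, shape k) prior on the upper bound θ of Uniform(0, θ) is conjugate: posterior is Pareto(max(x_m, max xᵢ), k + n).
Sample maximum = 42.48; prior scale x_m = 25.3 → posterior scale = max = 42.48.
Posterior shape = 2.0 + 8 = 10.0.
The Pareto density is decreasing on [x_m, ∞), so the mode is x_m = 42.48.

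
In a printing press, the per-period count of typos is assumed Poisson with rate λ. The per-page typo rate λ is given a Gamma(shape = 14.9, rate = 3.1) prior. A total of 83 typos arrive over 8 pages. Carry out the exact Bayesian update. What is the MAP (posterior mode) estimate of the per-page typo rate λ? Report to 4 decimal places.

8.7297

With a Gamma(shape α, rate β) prior, the Poisson likelihood is conjugate: the posterior is Gamma(α + ΣXᵢ, β + n).
Posterior: Gamma(α+S, β+n) = Gamma(14.9+83, 3.1+8) = Gamma(97.9, 11.1).
Mode of Gamma(α,β) for α≥1 is (α−1)/β = 96.9/11.1 = 8.7297.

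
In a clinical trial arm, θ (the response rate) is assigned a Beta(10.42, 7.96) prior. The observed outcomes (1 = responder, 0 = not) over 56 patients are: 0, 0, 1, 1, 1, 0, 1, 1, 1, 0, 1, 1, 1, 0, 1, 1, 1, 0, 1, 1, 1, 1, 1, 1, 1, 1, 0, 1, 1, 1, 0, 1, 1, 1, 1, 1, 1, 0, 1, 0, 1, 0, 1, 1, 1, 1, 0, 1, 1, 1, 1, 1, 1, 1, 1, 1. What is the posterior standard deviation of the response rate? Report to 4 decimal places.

0.0510

The Beta prior is conjugate to a Binomial/Bernoulli likelihood; the update adds successes to α and failures to β.
Posterior: Beta(α+k, β+n−k) = Beta(10.42+44, 7.96+12) = Beta(54.42, 19.96).
Var = αβ/((α+β)²(α+β+1)) = 54.42·19.96/(74.38²·75.38) = 0.00260466; SD = √0.00260466 = 0.0510.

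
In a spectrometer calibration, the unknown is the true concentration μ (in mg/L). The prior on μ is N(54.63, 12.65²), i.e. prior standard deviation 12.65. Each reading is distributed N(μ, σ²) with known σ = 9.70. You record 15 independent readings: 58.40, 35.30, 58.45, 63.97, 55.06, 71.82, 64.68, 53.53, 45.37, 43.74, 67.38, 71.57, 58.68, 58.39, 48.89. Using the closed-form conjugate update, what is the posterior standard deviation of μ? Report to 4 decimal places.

For Normal data with known variance σ², a Normal(μ₀, σ₀²) prior on μ is conjugate. Posterior precision = 1/σ₀² + n/σ²; posterior mean is the precision-weighted average of μ₀ and x̄.
σ₀² = 12.65² = 160.0225, σ² = 9.70² = 94.09; σ² + n·σ₀² = 94.09 + 15·160.0225 = 2494.4275.
Posterior precision = 1/σ₀² + n/σ² = 1/160.0225 + 15/94.09 = (σ² + n·σ₀²)/(σ₀²σ²) = 2494.4275/(160.0225·94.09); posterior variance σₙ² = σ₀²σ²/(σ² + n·σ₀²) = 160.0225·94.09/2494.4275 = 6.036061.
Posterior SD = √σₙ² = √(160.0225·94.09/2494.4275) = 2.4568.

2.4568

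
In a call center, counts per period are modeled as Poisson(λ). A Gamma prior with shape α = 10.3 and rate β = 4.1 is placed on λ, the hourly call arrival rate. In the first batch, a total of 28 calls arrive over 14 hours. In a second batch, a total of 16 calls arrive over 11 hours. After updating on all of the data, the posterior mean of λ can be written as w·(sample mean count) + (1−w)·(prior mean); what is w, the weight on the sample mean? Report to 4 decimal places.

0.8591

With a Gamma(shape α, rate β) prior, the Poisson likelihood is conjugate: the posterior is Gamma(α + ΣXᵢ, β + n).
Total number of hours: n = 14 + 11 = 25.
Posterior mean = (α₀+S)/(β₀+n) = [n/(β₀+n)]·(S/n) + [β₀/(β₀+n)]·(α₀/β₀), so only n and β₀ enter the weight.
Weight on data w = n/(β₀+n) = 25/(4.1+25) = 25/29.1 = 0.8591.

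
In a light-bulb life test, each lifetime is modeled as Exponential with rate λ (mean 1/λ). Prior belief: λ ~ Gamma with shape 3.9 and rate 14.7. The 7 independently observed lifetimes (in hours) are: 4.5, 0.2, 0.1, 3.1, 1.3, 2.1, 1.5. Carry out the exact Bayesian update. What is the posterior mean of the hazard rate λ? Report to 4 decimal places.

With a Gamma(shape α, rate β) prior on the exponential rate λ, the posterior after n observations with total T = Σxᵢ is Gamma(α+n, β+T).
Sum of observations T = 12.8 hours; n = 7.
Posterior: Gamma(3.9+7, 14.7+12.8) = Gamma(10.9, 27.5).
Posterior mean of λ = α/β = 10.9/27.5 = 0.3964.

0.3964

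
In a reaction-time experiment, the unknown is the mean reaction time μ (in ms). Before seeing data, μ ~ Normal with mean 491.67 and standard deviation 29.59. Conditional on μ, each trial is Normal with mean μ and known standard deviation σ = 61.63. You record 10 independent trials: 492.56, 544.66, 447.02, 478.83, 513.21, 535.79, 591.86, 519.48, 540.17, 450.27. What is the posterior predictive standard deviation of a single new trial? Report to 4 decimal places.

For Normal data with known variance σ², a Normal(μ₀, σ₀²) prior on μ is conjugate. Posterior precision = 1/σ₀² + n/σ²; posterior mean is the precision-weighted average of μ₀ and x̄.
σ₀² = 29.59² = 875.5681, σ² = 61.63² = 3798.2569; σ² + n·σ₀² = 3798.2569 + 10·875.5681 = 12553.9379.
Posterior precision = 1/σ₀² + n/σ² = 1/875.5681 + 10/3798.2569 = (σ² + n·σ₀²)/(σ₀²σ²) = 12553.9379/(875.5681·3798.2569); posterior variance σₙ² = σ₀²σ²/(σ² + n·σ₀²) = 875.5681·3798.2569/12553.9379 = 264.907522.
Predictive variance for one new observation = σₙ² + σ² = 875.5681·3798.2569/12553.9379 + 3798.2569 = σ²·(σ₀² + 12553.9379)/12553.9379 = 3798.2569·13429.506/12553.9379 = 4063.164422; SD = √(3798.2569·13429.506/12553.9379) = 63.7430.

63.7430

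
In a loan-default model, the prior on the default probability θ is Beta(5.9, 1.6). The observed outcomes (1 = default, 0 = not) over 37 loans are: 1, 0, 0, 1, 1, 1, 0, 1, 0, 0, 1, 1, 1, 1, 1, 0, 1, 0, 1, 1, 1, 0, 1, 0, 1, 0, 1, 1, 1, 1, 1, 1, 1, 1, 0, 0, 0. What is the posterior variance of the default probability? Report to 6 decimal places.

0.004845

The Beta prior is conjugate to a Binomial/Bernoulli likelihood; the update adds successes to α and failures to β.
Posterior: Beta(α+k, β+n−k) = Beta(5.9+24, 1.6+13) = Beta(29.9, 14.6).
Var = αβ/((α+β)²(α+β+1)) = 29.9·14.6/(44.5²·45.5) = 0.004845.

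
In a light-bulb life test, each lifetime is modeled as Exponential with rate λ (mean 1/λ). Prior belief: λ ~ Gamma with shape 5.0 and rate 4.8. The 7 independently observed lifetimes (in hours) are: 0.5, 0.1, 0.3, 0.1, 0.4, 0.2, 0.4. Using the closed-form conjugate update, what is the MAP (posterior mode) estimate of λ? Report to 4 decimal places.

1.6176

With a Gamma(shape α, rate β) prior on the exponential rate λ, the posterior after n observations with total T = Σxᵢ is Gamma(α+n, β+T).
Sum of observations T = 2.0 hours; n = 7.
Posterior: Gamma(5.0+7, 4.8+2.0) = Gamma(12.0, 6.8).
Mode = (α−1)/β = 1.6176.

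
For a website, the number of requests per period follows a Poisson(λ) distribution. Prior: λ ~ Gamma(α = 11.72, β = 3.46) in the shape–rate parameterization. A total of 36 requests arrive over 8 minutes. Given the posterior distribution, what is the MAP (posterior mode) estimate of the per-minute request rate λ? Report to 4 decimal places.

With a Gamma(shape α, rate β) prior, the Poisson likelihood is conjugate: the posterior is Gamma(α + ΣXᵢ, β + n).
Posterior: Gamma(α+S, β+n) = Gamma(11.72+36, 3.46+8) = Gamma(47.72, 11.46).
Mode of Gamma(α,β) for α≥1 is (α−1)/β = 46.72/11.46 = 4.0768.

4.0768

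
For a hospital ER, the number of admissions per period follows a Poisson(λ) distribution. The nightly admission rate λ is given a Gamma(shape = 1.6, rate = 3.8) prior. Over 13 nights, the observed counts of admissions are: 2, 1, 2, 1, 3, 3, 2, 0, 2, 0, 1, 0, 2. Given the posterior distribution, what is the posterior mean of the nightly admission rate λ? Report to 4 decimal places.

1.2262

With a Gamma(shape α, rate β) prior, the Poisson likelihood is conjugate: the posterior is Gamma(α + ΣXᵢ, β + n).
Sum of counts S = 19 over n = 13 nights.
Posterior: Gamma(α+S, β+n) = Gamma(1.6+19, 3.8+13) = Gamma(20.6, 16.8).
Posterior mean = α/β = 20.6/16.8 = 1.2262.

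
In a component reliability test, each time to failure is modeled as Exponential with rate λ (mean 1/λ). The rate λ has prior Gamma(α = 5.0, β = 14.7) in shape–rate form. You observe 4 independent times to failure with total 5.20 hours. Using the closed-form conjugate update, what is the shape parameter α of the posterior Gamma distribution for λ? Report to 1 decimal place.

With a Gamma(shape α, rate β) prior on the exponential rate λ, the posterior after n observations with total T = Σxᵢ is Gamma(α+n, β+T).
Posterior: Gamma(5.0+4, 14.7+5.20) = Gamma(9.0, 19.90).
Posterior α = 9.0.

9.0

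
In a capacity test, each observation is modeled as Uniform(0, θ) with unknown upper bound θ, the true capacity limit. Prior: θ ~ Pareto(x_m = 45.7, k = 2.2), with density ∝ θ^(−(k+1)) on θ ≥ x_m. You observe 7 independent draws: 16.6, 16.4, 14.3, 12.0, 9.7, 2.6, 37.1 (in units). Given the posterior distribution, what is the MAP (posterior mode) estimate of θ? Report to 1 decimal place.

A Pareto(scale x_m, shape k) prior on the upper bound θ of Uniform(0, θ) is conjugate: posterior is Pareto(max(x_m, max xᵢ), k + n).
Sample maximum = 37.1; prior scale x_m = 45.7 → posterior scale = max = 45.7.
Posterior shape = 2.2 + 7 = 9.2.
The Pareto density is decreasing on [x_m, ∞), so the mode is x_m = 45.7.

45.7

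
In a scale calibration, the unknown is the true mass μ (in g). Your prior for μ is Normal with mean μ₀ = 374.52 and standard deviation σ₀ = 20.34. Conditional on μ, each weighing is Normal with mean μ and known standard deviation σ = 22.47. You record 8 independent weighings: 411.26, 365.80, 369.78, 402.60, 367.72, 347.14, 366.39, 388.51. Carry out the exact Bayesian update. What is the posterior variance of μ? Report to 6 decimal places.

54.759076

For Normal data with known variance σ², a Normal(μ₀, σ₀²) prior on μ is conjugate. Posterior precision = 1/σ₀² + n/σ²; posterior mean is the precision-weighted average of μ₀ and x̄.
σ₀² = 20.34² = 413.7156, σ² = 22.47² = 504.9009; σ² + n·σ₀² = 504.9009 + 8·413.7156 = 3814.6257.
Posterior precision = 1/σ₀² + n/σ² = 1/413.7156 + 8/504.9009 = (σ² + n·σ₀²)/(σ₀²σ²) = 3814.6257/(413.7156·504.9009); posterior variance σₙ² = σ₀²σ²/(σ² + n·σ₀²) = 413.7156·504.9009/3814.6257 = 54.759076.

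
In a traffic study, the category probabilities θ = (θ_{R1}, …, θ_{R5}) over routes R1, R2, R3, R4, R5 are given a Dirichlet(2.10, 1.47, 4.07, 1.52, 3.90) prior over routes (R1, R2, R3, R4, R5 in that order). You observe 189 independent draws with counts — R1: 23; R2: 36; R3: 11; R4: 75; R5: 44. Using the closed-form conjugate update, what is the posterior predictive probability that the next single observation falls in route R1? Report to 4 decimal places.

The Dirichlet prior is conjugate to the Multinomial likelihood: each posterior αⱼ = prior αⱼ + observed count nⱼ.
Posterior concentration: (25.10, 37.47, 15.07, 76.52, 47.90), total = 202.06.
P(next = R1 | data) = α_{R1}/Σα = 0.1242.

0.1242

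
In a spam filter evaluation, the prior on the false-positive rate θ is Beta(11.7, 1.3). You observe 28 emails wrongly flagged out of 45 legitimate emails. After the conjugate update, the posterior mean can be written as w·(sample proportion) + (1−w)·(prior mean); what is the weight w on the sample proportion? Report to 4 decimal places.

The Beta prior is conjugate to a Binomial/Bernoulli likelihood; the update adds successes to α and failures to β.
Posterior mean = (α₀+k)/(α₀+β₀+n) = [n/(α₀+β₀+n)]·(k/n) + [(α₀+β₀)/(α₀+β₀+n)]·α₀/(α₀+β₀), so only n and the prior enter the weight.
The weight on the data is w = n/(α₀+β₀+n) = 45/(11.7+1.3+45) = 45/58.0 = 0.7759.

0.7759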